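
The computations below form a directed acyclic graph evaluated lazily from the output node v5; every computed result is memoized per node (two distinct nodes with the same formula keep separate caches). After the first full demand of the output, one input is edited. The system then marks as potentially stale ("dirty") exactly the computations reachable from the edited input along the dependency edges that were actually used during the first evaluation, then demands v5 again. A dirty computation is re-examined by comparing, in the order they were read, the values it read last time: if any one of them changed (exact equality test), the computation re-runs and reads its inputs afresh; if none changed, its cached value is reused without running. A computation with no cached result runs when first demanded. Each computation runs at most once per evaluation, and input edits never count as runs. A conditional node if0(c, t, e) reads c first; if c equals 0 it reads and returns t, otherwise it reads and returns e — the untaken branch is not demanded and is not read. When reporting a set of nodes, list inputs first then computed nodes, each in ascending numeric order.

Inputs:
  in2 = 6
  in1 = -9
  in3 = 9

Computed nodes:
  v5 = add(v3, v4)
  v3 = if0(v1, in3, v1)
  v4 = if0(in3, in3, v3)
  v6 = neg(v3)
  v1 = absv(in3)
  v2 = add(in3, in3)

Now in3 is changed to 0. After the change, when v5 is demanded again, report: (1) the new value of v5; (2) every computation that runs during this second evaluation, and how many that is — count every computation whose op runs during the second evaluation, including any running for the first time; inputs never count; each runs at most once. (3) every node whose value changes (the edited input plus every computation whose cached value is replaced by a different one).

First demand of the output computes:
  v1 = absv(9) = 9
  v3 = if0(v1=9 -> else branch v1) = 9
  v4 = if0(in3=9 -> else branch v3) = 9
  v5 = add(9, 9) = 18

After the edit, cleaning proceeds:
  v1: a read changed (in3 9->0) — executes, giving 0.
  v3: a read changed (v1 9->0; v1 9->0) — executes, giving 0.
  v4: a read changed (in3 9->0; v3 9->0) — executes, giving 0.
  v5: a read changed (v3 9->0; v4 9->0) — executes, giving 0.

Demanding v5 again yields 0.
4 computations run: v1, v3, v4, v5.
The nodes whose values change: in3, v1, v3, v4, v5.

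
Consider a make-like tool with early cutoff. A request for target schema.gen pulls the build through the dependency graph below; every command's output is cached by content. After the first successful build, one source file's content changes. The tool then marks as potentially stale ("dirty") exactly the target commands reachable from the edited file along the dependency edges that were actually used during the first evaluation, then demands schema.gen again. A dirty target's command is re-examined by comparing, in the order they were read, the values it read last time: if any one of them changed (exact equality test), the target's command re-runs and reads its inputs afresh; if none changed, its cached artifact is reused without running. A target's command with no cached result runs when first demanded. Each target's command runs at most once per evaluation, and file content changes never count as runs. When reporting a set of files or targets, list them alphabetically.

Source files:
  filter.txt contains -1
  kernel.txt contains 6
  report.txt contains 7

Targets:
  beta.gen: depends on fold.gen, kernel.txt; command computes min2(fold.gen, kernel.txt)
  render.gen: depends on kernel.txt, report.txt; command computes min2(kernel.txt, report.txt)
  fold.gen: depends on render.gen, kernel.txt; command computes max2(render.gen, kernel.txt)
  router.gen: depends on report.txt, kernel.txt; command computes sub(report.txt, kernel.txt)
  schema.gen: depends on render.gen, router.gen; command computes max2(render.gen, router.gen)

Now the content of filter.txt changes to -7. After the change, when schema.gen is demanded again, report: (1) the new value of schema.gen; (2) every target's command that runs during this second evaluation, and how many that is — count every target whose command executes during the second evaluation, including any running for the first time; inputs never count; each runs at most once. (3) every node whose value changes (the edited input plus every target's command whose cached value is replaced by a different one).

First demand of the output computes:
  render.gen = min2(6, 7) = 6
  router.gen = sub(7, 6) = 1
  schema.gen = max2(6, 1) = 6

After the edit, cleaning proceeds:
  no node depends on filter.txt at all; the second demand re-runs nothing.

Note the shortcut — nothing in the graph depends on filter.txt at all, so no recomputation happens.

Demanding schema.gen again yields 6.
0 target commands run: none.
The nodes whose values change: filter.txt.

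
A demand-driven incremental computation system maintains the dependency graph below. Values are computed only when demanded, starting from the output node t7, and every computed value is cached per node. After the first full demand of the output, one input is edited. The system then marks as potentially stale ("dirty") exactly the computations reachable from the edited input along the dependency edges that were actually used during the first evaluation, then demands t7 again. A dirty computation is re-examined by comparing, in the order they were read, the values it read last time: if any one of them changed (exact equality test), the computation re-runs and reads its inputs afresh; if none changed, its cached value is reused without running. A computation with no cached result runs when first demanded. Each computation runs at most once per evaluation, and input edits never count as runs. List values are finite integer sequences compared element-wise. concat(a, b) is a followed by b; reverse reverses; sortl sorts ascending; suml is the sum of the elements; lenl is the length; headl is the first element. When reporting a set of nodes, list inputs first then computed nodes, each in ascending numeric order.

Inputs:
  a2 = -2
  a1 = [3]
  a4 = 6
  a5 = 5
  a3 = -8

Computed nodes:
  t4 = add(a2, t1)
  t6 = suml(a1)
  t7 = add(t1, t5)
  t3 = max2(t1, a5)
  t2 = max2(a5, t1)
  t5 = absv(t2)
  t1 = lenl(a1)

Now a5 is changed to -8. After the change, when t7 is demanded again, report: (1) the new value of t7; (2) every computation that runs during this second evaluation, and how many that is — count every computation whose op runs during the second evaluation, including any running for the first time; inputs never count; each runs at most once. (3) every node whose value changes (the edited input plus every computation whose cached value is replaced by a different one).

First evaluation (everything demanded from the output):
  t1 = lenl([3]) = 1
  t2 = max2(5, 1) = 5
  t5 = absv(5) = 5
  t7 = add(1, 5) = 6

Propagation after the edit:
  t2: runs — a5 5->-8; result 1.
  t5: runs — t2 5->1; result 1.
  t7: runs — t5 5->1; result 2.

New value of t7: 2.
Computations that run: t2, t5, t7 — 3 in total.
Values that change: a5, t2, t5, t7.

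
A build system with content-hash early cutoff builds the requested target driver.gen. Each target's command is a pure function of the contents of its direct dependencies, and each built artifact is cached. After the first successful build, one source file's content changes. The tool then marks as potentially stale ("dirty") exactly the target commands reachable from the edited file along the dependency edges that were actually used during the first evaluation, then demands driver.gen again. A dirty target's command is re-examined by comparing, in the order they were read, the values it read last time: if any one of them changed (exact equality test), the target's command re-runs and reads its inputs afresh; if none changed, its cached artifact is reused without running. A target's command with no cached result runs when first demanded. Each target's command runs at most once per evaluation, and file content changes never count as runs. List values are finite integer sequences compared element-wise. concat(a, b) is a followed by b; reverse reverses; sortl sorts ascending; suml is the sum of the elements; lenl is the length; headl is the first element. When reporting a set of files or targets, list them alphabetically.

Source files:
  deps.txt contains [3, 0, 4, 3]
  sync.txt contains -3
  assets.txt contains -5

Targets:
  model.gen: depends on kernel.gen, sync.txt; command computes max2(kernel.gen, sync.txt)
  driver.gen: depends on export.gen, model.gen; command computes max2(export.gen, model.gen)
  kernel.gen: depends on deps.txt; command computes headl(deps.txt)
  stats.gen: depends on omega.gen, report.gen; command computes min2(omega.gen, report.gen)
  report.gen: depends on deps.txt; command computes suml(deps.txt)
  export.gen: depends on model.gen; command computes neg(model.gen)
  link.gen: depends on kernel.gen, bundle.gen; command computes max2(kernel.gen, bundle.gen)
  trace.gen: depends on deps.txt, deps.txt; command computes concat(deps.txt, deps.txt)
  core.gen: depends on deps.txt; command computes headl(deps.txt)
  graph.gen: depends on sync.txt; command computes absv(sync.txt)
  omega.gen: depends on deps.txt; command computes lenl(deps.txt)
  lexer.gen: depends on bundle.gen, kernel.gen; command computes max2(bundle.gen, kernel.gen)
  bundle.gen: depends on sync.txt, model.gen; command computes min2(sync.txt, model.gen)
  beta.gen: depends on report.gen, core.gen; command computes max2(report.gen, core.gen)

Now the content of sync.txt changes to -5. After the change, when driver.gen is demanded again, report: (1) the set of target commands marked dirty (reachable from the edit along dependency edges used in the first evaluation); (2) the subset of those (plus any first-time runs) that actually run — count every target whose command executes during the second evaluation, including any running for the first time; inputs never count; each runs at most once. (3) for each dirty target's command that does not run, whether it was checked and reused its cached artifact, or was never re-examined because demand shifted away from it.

First evaluation (everything demanded from the output):
  kernel.gen = headl([3, 0, 4, 3]) = 3
  model.gen = max2(3, -3) = 3
  export.gen = neg(3) = -3
  driver.gen = max2(-3, 3) = 3

Propagation after the edit:
  model.gen: runs — sync.txt -3->-5; result 3 (same value as before).
  export.gen: checked — values it read are unchanged (model.gen unchanged); reused cached -3 without running.
  driver.gen: checked — values it read are unchanged (export.gen unchanged, model.gen unchanged); reused cached 3 without running.

Key observation: the change is absorbed at model.gen — it re-runs but produces the same value, and the output's value is unchanged.

Marked dirty: driver.gen, export.gen, model.gen.
Target commands that run: model.gen — 1 in total.
Checked but reused from cache: driver.gen, export.gen.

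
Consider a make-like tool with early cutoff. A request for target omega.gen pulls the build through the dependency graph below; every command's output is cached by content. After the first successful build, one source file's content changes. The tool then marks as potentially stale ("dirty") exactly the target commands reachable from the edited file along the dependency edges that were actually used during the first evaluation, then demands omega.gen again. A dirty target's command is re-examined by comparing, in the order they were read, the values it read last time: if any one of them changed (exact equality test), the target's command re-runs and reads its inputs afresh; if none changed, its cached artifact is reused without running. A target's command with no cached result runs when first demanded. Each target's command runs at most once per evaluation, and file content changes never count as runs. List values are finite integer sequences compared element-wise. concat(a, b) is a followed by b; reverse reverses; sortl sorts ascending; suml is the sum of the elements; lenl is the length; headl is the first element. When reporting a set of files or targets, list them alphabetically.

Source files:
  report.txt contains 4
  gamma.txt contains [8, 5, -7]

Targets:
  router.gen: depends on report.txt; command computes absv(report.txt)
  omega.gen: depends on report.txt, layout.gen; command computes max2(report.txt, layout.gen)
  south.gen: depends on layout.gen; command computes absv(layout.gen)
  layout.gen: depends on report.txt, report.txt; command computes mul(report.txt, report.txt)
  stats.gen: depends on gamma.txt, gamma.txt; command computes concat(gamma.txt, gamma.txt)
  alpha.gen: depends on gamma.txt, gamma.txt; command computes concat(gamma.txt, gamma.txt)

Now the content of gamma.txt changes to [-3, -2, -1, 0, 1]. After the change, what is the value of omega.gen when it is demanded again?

Demanding omega.gen again yields 16.
Note the shortcut — gamma.txt feeds only undemanded nodes, so no recomputation happens.

First demand of the output computes:
  layout.gen = mul(4, 4) = 16
  omega.gen = max2(4, 16) = 16

After the edit, cleaning proceeds:
  gamma.txt only reaches undemanded nodes; the second demand re-runs nothing.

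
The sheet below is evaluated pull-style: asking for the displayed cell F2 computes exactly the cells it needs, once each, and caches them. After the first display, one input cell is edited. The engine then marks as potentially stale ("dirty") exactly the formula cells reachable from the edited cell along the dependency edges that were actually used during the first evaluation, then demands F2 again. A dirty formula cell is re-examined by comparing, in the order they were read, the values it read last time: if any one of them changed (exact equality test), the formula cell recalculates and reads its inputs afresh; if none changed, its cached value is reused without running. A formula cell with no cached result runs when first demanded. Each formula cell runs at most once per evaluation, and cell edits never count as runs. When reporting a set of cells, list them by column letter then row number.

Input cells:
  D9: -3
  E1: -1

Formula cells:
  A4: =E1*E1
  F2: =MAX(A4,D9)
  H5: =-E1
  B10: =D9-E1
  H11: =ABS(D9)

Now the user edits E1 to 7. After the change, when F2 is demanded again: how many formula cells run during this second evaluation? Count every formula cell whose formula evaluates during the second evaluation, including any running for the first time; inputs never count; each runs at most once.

2 formula cells run: A4, F2.

First demand of the output computes:
  A4 = -1 * -1 = 1
  F2 = MAX(1, -3) = 1

After the edit, cleaning proceeds:
  A4: a read changed (E1 -1->7; E1 -1->7) — executes, giving 49.
  F2: a read changed (A4 1->49) — executes, giving 49.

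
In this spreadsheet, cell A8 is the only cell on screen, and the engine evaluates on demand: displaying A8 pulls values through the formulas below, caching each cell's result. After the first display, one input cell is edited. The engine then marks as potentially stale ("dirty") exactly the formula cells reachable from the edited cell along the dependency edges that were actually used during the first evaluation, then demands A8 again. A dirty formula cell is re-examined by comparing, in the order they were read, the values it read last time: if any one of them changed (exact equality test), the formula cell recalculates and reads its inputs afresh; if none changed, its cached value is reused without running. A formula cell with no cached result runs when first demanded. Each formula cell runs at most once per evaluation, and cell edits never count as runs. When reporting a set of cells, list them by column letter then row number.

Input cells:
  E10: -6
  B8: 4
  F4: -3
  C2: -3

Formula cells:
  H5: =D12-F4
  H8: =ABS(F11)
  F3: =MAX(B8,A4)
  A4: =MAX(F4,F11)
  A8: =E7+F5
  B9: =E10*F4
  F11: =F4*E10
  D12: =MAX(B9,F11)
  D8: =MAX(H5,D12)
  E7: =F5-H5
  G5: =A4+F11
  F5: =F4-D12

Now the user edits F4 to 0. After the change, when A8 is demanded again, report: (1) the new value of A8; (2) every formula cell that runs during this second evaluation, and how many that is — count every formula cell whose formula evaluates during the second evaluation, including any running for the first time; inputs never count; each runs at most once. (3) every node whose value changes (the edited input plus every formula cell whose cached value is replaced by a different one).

A8 now evaluates to 0.
Run set: A8, B9, D12, E7, F5, F11, H5 (7 run).
Changed values: A8, B9, D12, E7, F4, F5, F11, H5.

Initial pass — values computed on the first demand:
  B9 = -6 * -3 = 18
  F11 = -3 * -6 = 18
  D12 = MAX(18, 18) = 18
  F5 = -3 - 18 = -21
  H5 = 18 - -3 = 21
  E7 = -21 - 21 = -42
  A8 = -42 + -21 = -63

Second demand — change propagation:
  B9: re-runs because F4 -3->0; new result 0.
  F11: re-runs because F4 -3->0; new result 0.
  D12: re-runs because B9 18->0; F11 18->0; new result 0.
  F5: re-runs because F4 -3->0; D12 18->0; new result 0.
  H5: re-runs because D12 18->0; F4 -3->0; new result 0.
  E7: re-runs because F5 -21->0; H5 21->0; new result 0.
  A8: re-runs because E7 -42->0; F5 -21->0; new result 0.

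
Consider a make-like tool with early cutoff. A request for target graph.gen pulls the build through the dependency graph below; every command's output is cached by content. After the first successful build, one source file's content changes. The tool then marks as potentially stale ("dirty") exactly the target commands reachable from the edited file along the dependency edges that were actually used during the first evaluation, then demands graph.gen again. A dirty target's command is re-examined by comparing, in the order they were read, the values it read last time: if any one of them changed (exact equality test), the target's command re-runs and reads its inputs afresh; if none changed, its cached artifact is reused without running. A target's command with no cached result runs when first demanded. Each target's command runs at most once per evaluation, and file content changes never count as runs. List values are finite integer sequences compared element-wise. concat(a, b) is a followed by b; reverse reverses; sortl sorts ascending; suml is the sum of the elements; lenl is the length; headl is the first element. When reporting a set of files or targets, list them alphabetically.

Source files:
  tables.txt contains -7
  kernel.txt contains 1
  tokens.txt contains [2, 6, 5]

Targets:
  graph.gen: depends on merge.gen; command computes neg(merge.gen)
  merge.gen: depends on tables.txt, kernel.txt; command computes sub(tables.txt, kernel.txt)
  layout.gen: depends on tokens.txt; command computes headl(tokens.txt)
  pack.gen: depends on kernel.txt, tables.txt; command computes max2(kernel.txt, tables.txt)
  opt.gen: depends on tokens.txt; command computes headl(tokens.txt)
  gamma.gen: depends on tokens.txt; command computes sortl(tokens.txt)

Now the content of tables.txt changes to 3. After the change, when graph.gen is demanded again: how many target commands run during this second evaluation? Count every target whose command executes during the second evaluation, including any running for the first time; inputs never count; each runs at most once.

2 target commands run: graph.gen, merge.gen.

First demand of the output computes:
  merge.gen = sub(-7, 1) = -8
  graph.gen = neg(-8) = 8

After the edit, cleaning proceeds:
  merge.gen: a read changed (tables.txt -7->3) — executes, giving 2.
  graph.gen: a read changed (merge.gen -8->2) — executes, giving -2.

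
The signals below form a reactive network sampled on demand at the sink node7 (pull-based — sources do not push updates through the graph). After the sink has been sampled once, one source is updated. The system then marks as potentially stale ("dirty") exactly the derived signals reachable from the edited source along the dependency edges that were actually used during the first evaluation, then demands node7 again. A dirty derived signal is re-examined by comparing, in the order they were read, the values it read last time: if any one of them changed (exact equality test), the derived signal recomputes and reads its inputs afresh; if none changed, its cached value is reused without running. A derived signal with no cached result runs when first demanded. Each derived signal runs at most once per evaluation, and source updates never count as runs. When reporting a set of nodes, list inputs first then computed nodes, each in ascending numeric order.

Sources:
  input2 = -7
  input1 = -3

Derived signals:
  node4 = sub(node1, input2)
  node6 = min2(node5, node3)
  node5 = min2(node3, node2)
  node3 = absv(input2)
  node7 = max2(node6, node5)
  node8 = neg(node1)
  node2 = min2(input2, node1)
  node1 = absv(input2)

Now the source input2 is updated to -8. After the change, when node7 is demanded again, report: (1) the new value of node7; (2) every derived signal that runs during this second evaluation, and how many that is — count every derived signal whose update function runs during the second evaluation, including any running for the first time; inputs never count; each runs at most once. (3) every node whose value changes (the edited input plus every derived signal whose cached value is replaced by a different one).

node7 now evaluates to -8.
Run set: node1, node2, node3, node5, node6, node7 (6 run).
Changed values: input2, node1, node2, node3, node5, node6, node7.

Initial pass — values computed on the first demand:
  node1 = absv(-7) = 7
  node2 = min2(-7, 7) = -7
  node3 = absv(-7) = 7
  node5 = min2(7, -7) = -7
  node6 = min2(-7, 7) = -7
  node7 = max2(-7, -7) = -7

Second demand — change propagation:
  node1: re-runs because input2 -7->-8; new result 8.
  node2: re-runs because input2 -7->-8; node1 7->8; new result -8.
  node3: re-runs because input2 -7->-8; new result 8.
  node5: re-runs because node3 7->8; node2 -7->-8; new result -8.
  node6: re-runs because node5 -7->-8; node3 7->8; new result -8.
  node7: re-runs because node6 -7->-8; node5 -7->-8; new result -8.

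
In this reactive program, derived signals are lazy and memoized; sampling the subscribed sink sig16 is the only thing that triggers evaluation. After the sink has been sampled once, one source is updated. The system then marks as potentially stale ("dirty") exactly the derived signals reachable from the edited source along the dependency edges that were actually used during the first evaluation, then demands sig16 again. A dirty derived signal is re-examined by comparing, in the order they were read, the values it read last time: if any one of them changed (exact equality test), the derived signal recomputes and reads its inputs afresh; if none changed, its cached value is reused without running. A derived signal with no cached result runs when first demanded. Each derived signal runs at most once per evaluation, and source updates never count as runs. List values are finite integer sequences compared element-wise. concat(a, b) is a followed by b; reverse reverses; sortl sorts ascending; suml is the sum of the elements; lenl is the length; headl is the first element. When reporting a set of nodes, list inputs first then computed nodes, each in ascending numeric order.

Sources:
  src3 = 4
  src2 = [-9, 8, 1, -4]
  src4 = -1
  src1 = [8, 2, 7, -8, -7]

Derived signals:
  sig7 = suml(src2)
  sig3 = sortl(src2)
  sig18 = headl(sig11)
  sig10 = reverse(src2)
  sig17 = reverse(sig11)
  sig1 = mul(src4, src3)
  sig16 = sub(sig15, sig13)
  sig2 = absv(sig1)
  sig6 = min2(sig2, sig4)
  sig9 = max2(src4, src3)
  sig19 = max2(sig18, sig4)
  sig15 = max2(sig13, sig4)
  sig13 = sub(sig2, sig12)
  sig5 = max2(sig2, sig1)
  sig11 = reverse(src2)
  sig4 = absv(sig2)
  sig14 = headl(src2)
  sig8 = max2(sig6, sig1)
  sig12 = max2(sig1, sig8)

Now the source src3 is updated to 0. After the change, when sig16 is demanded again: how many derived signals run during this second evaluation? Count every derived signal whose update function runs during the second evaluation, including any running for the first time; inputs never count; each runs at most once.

First demand of the output computes:
  sig1 = mul(-1, 4) = -4
  sig2 = absv(-4) = 4
  sig4 = absv(4) = 4
  sig6 = min2(4, 4) = 4
  sig8 = max2(4, -4) = 4
  sig12 = max2(-4, 4) = 4
  sig13 = sub(4, 4) = 0
  sig15 = max2(0, 4) = 4
  sig16 = sub(4, 0) = 4

After the edit, cleaning proceeds:
  sig1: a read changed (src3 4->0) — executes, giving 0.
  sig2: a read changed (sig1 -4->0) — executes, giving 0.
  sig4: a read changed (sig2 4->0) — executes, giving 0.
  sig6: a read changed (sig2 4->0; sig4 4->0) — executes, giving 0.
  sig8: a read changed (sig6 4->0; sig1 -4->0) — executes, giving 0.
  sig12: a read changed (sig1 -4->0; sig8 4->0) — executes, giving 0.
  sig13: a read changed (sig2 4->0; sig12 4->0) — executes, giving 0 — identical to its old value.
  sig15: a read changed (sig4 4->0) — executes, giving 0.
  sig16: a read changed (sig15 4->0) — executes, giving 0.

9 derived signals run: sig1, sig2, sig4, sig6, sig8, sig12, sig13, sig15, sig16.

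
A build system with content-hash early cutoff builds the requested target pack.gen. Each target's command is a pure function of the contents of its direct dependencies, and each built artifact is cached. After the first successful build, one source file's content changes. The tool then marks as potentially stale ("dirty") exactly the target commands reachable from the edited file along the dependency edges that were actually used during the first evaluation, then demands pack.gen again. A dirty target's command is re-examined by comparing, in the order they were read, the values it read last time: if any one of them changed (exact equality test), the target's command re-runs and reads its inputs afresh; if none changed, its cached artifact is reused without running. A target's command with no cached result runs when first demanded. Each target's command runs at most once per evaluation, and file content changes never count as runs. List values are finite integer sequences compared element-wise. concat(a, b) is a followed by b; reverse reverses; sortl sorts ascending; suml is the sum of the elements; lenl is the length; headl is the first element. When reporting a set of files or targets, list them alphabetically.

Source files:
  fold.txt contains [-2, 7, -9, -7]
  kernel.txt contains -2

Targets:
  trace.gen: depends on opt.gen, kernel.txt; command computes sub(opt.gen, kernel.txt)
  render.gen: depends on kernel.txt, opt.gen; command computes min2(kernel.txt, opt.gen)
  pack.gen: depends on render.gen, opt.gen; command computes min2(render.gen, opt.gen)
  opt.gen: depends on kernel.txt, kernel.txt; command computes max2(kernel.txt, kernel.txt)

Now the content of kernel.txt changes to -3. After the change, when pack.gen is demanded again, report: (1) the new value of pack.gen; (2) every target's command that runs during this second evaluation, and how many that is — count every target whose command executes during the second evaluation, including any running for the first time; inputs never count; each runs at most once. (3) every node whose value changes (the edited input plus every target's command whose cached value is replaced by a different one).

First evaluation (everything demanded from the output):
  opt.gen = max2(-2, -2) = -2
  render.gen = min2(-2, -2) = -2
  pack.gen = min2(-2, -2) = -2

Propagation after the edit:
  opt.gen: runs — kernel.txt -2->-3; kernel.txt -2->-3; result -3.
  render.gen: runs — kernel.txt -2->-3; opt.gen -2->-3; result -3.
  pack.gen: runs — render.gen -2->-3; opt.gen -2->-3; result -3.

New value of pack.gen: -3.
Target commands that run: opt.gen, pack.gen, render.gen — 3 in total.
Values that change: kernel.txt, opt.gen, pack.gen, render.gen.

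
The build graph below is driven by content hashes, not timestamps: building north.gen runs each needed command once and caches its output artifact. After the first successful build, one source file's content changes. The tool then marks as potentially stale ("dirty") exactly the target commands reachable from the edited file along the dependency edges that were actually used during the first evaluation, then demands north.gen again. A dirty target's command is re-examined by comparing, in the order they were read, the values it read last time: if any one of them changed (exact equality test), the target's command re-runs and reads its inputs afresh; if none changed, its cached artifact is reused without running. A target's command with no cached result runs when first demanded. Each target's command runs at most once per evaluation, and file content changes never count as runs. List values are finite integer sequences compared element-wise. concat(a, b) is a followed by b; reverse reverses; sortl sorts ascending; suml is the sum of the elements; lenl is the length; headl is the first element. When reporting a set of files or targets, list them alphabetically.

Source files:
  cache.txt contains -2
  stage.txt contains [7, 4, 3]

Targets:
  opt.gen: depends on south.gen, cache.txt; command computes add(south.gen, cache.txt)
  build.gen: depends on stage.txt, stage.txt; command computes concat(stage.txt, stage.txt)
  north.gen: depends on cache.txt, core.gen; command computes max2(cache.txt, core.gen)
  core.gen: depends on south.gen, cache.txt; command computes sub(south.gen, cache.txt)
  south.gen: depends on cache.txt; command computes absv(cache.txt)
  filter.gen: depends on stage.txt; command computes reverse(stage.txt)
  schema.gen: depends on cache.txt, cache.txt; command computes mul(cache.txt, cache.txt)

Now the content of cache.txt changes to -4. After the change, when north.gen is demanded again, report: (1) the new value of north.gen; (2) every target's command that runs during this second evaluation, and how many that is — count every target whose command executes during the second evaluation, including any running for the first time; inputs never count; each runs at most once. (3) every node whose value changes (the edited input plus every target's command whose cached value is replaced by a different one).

Initial pass — values computed on the first demand:
  south.gen = absv(-2) = 2
  core.gen = sub(2, -2) = 4
  north.gen = max2(-2, 4) = 4

Second demand — change propagation:
  south.gen: re-runs because cache.txt -2->-4; new result 4.
  core.gen: re-runs because south.gen 2->4; cache.txt -2->-4; new result 8.
  north.gen: re-runs because cache.txt -2->-4; core.gen 4->8; new result 8.

north.gen now evaluates to 8.
Run set: core.gen, north.gen, south.gen (3 run).
Changed values: cache.txt, core.gen, north.gen, south.gen.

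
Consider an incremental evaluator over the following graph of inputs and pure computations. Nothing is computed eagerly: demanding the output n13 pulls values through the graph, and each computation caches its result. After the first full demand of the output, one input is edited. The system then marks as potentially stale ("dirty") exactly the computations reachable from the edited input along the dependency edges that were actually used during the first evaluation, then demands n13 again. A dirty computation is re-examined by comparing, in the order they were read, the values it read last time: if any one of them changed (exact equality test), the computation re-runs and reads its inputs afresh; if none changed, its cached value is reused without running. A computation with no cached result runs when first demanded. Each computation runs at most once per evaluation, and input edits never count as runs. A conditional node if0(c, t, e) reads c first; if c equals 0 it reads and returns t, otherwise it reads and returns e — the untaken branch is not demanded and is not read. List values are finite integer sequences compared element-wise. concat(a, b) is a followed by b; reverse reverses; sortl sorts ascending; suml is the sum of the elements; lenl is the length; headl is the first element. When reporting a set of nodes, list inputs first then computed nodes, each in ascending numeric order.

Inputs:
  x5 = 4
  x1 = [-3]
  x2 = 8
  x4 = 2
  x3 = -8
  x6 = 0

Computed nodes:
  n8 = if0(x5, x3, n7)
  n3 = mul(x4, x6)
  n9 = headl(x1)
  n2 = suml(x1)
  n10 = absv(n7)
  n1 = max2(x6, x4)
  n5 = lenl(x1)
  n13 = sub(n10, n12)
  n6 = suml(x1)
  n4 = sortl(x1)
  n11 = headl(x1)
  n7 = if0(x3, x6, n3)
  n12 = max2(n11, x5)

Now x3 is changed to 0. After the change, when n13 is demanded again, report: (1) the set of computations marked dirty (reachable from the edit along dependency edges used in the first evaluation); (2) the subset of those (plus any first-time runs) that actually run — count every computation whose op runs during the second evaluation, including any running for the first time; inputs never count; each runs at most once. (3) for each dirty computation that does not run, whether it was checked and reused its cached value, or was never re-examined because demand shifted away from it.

Dirty set: n7, n10, n13.
Run set: n7 (1 run).
Re-examined without running (cache reused): n10, n13.
The important point: n7 recomputes to an identical value, and the output ends up unchanged.

Initial pass — values computed on the first demand:
  n3 = mul(2, 0) = 0
  n7 = if0(x3=-8 -> else branch n3) = 0
  n10 = absv(0) = 0
  n11 = headl([-3]) = -3
  n12 = max2(-3, 4) = 4
  n13 = sub(0, 4) = -4

Second demand — change propagation:
  n7: re-runs because x3 -8->0; new result 0 (unchanged).
  n10: re-examined; everything it read last time is the same (n7 unchanged) — cache 0 kept, no run.
  n13: re-examined; everything it read last time is the same (n10 unchanged, n12 unchanged) — cache -4 kept, no run.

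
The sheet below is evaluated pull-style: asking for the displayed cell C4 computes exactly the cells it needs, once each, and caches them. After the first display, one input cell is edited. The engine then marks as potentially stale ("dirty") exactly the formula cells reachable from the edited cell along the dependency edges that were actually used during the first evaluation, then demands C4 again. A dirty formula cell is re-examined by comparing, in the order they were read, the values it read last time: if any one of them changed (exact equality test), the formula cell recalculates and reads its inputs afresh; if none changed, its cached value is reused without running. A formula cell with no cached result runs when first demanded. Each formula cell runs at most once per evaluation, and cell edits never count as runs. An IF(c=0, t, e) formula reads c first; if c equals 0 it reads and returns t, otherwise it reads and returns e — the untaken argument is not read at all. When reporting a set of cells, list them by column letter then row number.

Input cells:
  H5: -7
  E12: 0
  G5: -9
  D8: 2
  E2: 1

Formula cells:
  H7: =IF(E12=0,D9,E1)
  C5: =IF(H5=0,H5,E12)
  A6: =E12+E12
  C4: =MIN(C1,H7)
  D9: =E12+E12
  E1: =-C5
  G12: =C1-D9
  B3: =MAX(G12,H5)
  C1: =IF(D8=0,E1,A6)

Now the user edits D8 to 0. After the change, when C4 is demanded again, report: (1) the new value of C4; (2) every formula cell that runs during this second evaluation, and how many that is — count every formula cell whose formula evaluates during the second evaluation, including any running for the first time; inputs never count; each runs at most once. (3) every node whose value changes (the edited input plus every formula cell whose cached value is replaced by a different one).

First demand of the output computes:
  A6 = 0 + 0 = 0
  C1 = IF(D8=0: D8=2 -> else branch A6) = 0
  D9 = 0 + 0 = 0
  H7 = IF(E12=0: E12=0 -> then branch D9) = 0
  C4 = MIN(0, 0) = 0

After the edit, cleaning proceeds:
  C5: had never run; runs now, result 0.
  E1: had never run; runs now, result 0.
  C1: a read changed (D8 2->0) — executes, giving 0 — identical to its old value.
  C4: dirty, but its reads are unchanged (C1 unchanged, H7 unchanged); cached 0 stands.

Note the branch switch — C5, E1 had no cache and run now for the first time.

Demanding C4 again yields 0.
3 formula cells run: C1, C5, E1.
The nodes whose values change: D8.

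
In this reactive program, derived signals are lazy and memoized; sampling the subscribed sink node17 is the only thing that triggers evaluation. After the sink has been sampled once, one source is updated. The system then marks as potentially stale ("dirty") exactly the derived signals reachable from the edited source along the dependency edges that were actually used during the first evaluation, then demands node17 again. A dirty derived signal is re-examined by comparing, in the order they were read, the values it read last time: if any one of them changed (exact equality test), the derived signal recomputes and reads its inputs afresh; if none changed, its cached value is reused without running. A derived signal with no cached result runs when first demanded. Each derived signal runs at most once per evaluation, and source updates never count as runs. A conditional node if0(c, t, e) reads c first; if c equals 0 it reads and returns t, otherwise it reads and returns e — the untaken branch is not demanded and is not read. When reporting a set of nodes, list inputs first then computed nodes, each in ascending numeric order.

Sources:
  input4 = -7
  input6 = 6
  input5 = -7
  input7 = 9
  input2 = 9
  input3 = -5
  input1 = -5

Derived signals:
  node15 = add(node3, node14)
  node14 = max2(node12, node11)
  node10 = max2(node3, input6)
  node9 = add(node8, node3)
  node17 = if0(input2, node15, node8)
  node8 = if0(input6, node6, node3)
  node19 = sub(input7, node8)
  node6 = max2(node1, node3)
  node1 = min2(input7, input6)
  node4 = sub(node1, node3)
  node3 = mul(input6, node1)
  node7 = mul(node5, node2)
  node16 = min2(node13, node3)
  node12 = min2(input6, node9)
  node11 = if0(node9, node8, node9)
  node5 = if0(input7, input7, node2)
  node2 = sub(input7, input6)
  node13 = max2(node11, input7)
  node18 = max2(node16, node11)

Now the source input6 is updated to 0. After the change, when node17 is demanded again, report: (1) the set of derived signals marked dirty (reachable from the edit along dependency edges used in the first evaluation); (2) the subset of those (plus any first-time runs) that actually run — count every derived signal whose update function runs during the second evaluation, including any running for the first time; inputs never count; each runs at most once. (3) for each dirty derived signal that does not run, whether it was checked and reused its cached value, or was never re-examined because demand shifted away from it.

First demand of the output computes:
  node1 = min2(9, 6) = 6
  node3 = mul(6, 6) = 36
  node8 = if0(input6=6 -> else branch node3) = 36
  node17 = if0(input2=9 -> else branch node8) = 36

After the edit, cleaning proceeds:
  node1: a read changed (input6 6->0) — executes, giving 0.
  node3: a read changed (input6 6->0; node1 6->0) — executes, giving 0.
  node6: had never run; runs now, result 0.
  node8: a read changed (input6 6->0; node3 36->0) — executes, giving 0.
  node17: a read changed (node8 36->0) — executes, giving 0.

Note the branch switch — node6 had no cache and runs now for the first time.

The edit dirties: node1, node3, node8, node17.
5 derived signals run: node1, node3, node6, node8, node17.
No dirty derived signal escaped a run.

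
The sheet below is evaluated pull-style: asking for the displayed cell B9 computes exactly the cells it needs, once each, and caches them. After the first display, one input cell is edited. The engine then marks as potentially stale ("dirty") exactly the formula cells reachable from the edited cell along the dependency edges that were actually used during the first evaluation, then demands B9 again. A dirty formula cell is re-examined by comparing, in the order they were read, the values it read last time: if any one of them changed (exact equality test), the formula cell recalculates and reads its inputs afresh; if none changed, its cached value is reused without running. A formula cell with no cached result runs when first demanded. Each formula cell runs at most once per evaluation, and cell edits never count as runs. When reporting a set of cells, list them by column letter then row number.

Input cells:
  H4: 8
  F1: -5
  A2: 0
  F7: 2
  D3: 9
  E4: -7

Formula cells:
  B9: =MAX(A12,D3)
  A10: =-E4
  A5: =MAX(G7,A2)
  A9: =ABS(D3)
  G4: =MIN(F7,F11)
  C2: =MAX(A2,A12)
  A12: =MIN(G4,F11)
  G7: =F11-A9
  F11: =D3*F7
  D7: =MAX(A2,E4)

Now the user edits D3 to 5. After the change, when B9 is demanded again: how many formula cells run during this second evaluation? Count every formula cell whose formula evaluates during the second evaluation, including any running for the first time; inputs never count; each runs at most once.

4 formula cells run: A12, B9, F11, G4.

First demand of the output computes:
  F11 = 9 * 2 = 18
  G4 = MIN(2, 18) = 2
  A12 = MIN(2, 18) = 2
  B9 = MAX(2, 9) = 9

After the edit, cleaning proceeds:
  F11: a read changed (D3 9->5) — executes, giving 10.
  G4: a read changed (F11 18->10) — executes, giving 2 — identical to its old value.
  A12: a read changed (F11 18->10) — executes, giving 2 — identical to its old value.
  B9: a read changed (D3 9->5) — executes, giving 5.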